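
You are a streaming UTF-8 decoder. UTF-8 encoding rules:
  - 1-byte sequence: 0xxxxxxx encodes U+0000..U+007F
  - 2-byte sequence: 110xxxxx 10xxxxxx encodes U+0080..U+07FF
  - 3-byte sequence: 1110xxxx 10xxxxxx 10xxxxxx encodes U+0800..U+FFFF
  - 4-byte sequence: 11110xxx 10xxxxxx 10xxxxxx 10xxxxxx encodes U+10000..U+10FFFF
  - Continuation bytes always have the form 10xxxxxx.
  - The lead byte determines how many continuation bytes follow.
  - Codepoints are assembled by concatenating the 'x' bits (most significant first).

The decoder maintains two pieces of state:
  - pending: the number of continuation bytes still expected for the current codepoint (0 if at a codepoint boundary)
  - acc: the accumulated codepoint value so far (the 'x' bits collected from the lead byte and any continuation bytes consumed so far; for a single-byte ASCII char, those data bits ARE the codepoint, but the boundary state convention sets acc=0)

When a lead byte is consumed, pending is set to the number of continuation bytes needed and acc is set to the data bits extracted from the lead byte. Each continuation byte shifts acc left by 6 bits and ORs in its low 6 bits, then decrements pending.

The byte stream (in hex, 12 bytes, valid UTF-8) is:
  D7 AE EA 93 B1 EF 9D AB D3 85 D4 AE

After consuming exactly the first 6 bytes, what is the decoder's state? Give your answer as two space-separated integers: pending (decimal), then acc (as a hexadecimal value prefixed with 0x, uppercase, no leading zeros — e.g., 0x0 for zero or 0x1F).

Byte[0]=D7: 2-byte lead. pending=1, acc=0x17
Byte[1]=AE: continuation. acc=(acc<<6)|0x2E=0x5EE, pending=0
Byte[2]=EA: 3-byte lead. pending=2, acc=0xA
Byte[3]=93: continuation. acc=(acc<<6)|0x13=0x293, pending=1
Byte[4]=B1: continuation. acc=(acc<<6)|0x31=0xA4F1, pending=0
Byte[5]=EF: 3-byte lead. pending=2, acc=0xF

Answer: 2 0xF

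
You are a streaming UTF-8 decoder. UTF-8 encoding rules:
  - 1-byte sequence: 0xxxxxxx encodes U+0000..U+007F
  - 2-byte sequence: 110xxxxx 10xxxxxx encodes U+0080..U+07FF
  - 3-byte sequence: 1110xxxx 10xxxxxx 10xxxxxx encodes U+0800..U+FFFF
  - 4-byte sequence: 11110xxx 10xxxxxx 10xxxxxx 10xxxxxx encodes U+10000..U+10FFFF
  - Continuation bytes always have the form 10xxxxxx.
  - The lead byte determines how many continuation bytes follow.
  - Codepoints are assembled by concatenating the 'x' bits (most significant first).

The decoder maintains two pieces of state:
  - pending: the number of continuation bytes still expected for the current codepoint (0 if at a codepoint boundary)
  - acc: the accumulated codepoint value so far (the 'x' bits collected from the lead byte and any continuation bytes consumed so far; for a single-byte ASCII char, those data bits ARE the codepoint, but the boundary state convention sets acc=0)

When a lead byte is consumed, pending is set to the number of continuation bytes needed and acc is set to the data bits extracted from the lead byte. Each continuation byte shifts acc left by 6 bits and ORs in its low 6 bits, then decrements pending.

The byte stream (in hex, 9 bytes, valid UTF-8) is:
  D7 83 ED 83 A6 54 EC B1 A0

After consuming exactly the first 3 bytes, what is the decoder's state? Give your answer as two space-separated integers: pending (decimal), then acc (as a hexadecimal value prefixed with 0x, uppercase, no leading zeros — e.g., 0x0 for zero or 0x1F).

Answer: 2 0xD

Derivation:
Byte[0]=D7: 2-byte lead. pending=1, acc=0x17
Byte[1]=83: continuation. acc=(acc<<6)|0x03=0x5C3, pending=0
Byte[2]=ED: 3-byte lead. pending=2, acc=0xD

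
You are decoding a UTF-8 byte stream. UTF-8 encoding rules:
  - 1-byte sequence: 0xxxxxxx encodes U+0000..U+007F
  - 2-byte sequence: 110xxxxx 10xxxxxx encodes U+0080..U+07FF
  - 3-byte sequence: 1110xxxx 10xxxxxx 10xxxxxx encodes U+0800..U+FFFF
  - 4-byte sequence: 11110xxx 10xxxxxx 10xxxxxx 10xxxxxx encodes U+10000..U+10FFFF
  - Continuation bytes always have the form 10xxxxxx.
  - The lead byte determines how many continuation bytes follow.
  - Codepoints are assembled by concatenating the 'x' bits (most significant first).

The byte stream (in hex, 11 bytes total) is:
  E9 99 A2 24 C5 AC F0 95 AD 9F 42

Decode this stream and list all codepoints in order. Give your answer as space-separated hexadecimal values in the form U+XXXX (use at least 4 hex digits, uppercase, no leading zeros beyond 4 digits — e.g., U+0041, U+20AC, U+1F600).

Answer: U+9662 U+0024 U+016C U+15B5F U+0042

Derivation:
Byte[0]=E9: 3-byte lead, need 2 cont bytes. acc=0x9
Byte[1]=99: continuation. acc=(acc<<6)|0x19=0x259
Byte[2]=A2: continuation. acc=(acc<<6)|0x22=0x9662
Completed: cp=U+9662 (starts at byte 0)
Byte[3]=24: 1-byte ASCII. cp=U+0024
Byte[4]=C5: 2-byte lead, need 1 cont bytes. acc=0x5
Byte[5]=AC: continuation. acc=(acc<<6)|0x2C=0x16C
Completed: cp=U+016C (starts at byte 4)
Byte[6]=F0: 4-byte lead, need 3 cont bytes. acc=0x0
Byte[7]=95: continuation. acc=(acc<<6)|0x15=0x15
Byte[8]=AD: continuation. acc=(acc<<6)|0x2D=0x56D
Byte[9]=9F: continuation. acc=(acc<<6)|0x1F=0x15B5F
Completed: cp=U+15B5F (starts at byte 6)
Byte[10]=42: 1-byte ASCII. cp=U+0042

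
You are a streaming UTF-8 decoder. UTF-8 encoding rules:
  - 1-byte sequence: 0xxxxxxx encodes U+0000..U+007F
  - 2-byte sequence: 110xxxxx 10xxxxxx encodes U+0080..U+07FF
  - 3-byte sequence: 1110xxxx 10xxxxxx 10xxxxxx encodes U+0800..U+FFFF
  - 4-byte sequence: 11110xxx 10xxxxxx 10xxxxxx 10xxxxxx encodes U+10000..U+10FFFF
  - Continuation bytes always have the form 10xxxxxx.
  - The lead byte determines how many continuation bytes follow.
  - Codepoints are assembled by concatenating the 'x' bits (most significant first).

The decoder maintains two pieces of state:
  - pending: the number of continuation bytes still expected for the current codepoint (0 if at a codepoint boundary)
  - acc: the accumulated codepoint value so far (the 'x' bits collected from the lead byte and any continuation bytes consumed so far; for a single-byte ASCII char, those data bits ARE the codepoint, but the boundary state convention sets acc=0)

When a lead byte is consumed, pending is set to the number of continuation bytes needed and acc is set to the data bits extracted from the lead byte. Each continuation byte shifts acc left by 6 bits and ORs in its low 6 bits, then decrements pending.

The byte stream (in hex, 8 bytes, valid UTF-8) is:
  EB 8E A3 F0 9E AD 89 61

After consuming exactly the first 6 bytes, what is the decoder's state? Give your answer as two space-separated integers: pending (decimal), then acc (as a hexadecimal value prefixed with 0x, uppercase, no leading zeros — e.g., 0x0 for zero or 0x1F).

Byte[0]=EB: 3-byte lead. pending=2, acc=0xB
Byte[1]=8E: continuation. acc=(acc<<6)|0x0E=0x2CE, pending=1
Byte[2]=A3: continuation. acc=(acc<<6)|0x23=0xB3A3, pending=0
Byte[3]=F0: 4-byte lead. pending=3, acc=0x0
Byte[4]=9E: continuation. acc=(acc<<6)|0x1E=0x1E, pending=2
Byte[5]=AD: continuation. acc=(acc<<6)|0x2D=0x7AD, pending=1

Answer: 1 0x7AD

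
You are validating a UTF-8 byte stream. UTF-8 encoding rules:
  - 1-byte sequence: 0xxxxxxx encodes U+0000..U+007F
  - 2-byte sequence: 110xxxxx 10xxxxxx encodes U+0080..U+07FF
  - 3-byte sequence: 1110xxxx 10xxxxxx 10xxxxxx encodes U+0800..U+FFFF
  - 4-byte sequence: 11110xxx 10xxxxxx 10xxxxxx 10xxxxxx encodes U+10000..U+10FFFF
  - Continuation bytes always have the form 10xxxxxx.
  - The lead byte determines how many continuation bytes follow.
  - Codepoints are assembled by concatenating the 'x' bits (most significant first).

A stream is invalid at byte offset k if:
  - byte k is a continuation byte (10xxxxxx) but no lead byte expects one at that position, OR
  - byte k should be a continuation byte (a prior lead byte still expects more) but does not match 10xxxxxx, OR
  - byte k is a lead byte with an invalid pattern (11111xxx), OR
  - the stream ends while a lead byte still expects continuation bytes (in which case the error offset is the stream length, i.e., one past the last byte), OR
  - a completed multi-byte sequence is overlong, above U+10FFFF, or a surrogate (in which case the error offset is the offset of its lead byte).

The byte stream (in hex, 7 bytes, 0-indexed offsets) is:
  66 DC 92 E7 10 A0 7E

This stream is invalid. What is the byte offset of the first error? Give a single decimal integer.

Byte[0]=66: 1-byte ASCII. cp=U+0066
Byte[1]=DC: 2-byte lead, need 1 cont bytes. acc=0x1C
Byte[2]=92: continuation. acc=(acc<<6)|0x12=0x712
Completed: cp=U+0712 (starts at byte 1)
Byte[3]=E7: 3-byte lead, need 2 cont bytes. acc=0x7
Byte[4]=10: expected 10xxxxxx continuation. INVALID

Answer: 4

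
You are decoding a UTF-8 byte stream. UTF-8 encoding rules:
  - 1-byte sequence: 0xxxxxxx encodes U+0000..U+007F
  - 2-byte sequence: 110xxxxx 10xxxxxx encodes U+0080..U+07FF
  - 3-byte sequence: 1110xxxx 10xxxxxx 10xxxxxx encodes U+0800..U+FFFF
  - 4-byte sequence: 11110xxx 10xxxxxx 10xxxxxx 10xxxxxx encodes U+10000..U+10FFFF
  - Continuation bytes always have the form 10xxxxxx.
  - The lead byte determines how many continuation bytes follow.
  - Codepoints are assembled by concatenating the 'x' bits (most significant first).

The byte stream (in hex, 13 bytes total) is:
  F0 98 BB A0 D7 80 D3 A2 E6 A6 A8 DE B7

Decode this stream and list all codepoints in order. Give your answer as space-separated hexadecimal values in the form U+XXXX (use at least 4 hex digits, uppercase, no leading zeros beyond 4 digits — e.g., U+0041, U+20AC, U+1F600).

Answer: U+18EE0 U+05C0 U+04E2 U+69A8 U+07B7

Derivation:
Byte[0]=F0: 4-byte lead, need 3 cont bytes. acc=0x0
Byte[1]=98: continuation. acc=(acc<<6)|0x18=0x18
Byte[2]=BB: continuation. acc=(acc<<6)|0x3B=0x63B
Byte[3]=A0: continuation. acc=(acc<<6)|0x20=0x18EE0
Completed: cp=U+18EE0 (starts at byte 0)
Byte[4]=D7: 2-byte lead, need 1 cont bytes. acc=0x17
Byte[5]=80: continuation. acc=(acc<<6)|0x00=0x5C0
Completed: cp=U+05C0 (starts at byte 4)
Byte[6]=D3: 2-byte lead, need 1 cont bytes. acc=0x13
Byte[7]=A2: continuation. acc=(acc<<6)|0x22=0x4E2
Completed: cp=U+04E2 (starts at byte 6)
Byte[8]=E6: 3-byte lead, need 2 cont bytes. acc=0x6
Byte[9]=A6: continuation. acc=(acc<<6)|0x26=0x1A6
Byte[10]=A8: continuation. acc=(acc<<6)|0x28=0x69A8
Completed: cp=U+69A8 (starts at byte 8)
Byte[11]=DE: 2-byte lead, need 1 cont bytes. acc=0x1E
Byte[12]=B7: continuation. acc=(acc<<6)|0x37=0x7B7
Completed: cp=U+07B7 (starts at byte 11)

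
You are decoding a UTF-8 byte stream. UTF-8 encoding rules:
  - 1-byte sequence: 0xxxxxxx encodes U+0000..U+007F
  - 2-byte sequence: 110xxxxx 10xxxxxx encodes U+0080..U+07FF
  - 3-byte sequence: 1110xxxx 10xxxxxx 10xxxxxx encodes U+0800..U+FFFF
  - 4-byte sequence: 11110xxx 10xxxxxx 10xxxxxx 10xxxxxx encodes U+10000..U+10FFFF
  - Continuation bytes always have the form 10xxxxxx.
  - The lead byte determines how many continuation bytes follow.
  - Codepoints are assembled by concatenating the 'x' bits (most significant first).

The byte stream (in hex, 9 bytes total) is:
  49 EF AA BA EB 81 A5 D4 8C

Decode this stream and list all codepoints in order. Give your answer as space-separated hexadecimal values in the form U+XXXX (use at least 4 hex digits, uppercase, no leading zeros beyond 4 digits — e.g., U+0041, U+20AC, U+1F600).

Byte[0]=49: 1-byte ASCII. cp=U+0049
Byte[1]=EF: 3-byte lead, need 2 cont bytes. acc=0xF
Byte[2]=AA: continuation. acc=(acc<<6)|0x2A=0x3EA
Byte[3]=BA: continuation. acc=(acc<<6)|0x3A=0xFABA
Completed: cp=U+FABA (starts at byte 1)
Byte[4]=EB: 3-byte lead, need 2 cont bytes. acc=0xB
Byte[5]=81: continuation. acc=(acc<<6)|0x01=0x2C1
Byte[6]=A5: continuation. acc=(acc<<6)|0x25=0xB065
Completed: cp=U+B065 (starts at byte 4)
Byte[7]=D4: 2-byte lead, need 1 cont bytes. acc=0x14
Byte[8]=8C: continuation. acc=(acc<<6)|0x0C=0x50C
Completed: cp=U+050C (starts at byte 7)

Answer: U+0049 U+FABA U+B065 U+050C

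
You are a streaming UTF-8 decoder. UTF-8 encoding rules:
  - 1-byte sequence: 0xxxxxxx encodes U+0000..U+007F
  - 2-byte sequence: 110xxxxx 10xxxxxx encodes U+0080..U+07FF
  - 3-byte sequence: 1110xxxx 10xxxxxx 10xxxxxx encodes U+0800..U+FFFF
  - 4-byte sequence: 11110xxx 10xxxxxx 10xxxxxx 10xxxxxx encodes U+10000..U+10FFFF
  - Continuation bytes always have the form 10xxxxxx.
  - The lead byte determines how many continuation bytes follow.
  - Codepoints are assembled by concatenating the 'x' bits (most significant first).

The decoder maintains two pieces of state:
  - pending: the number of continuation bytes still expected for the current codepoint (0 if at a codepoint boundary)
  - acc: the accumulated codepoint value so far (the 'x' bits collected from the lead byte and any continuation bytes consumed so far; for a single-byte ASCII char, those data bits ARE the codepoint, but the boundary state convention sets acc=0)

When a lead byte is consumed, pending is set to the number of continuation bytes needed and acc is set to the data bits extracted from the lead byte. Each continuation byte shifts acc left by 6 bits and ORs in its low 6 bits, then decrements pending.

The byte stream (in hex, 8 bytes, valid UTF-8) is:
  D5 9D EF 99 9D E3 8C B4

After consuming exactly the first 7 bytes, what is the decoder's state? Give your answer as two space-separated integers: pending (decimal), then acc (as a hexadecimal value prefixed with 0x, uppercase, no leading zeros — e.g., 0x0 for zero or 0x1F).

Byte[0]=D5: 2-byte lead. pending=1, acc=0x15
Byte[1]=9D: continuation. acc=(acc<<6)|0x1D=0x55D, pending=0
Byte[2]=EF: 3-byte lead. pending=2, acc=0xF
Byte[3]=99: continuation. acc=(acc<<6)|0x19=0x3D9, pending=1
Byte[4]=9D: continuation. acc=(acc<<6)|0x1D=0xF65D, pending=0
Byte[5]=E3: 3-byte lead. pending=2, acc=0x3
Byte[6]=8C: continuation. acc=(acc<<6)|0x0C=0xCC, pending=1

Answer: 1 0xCC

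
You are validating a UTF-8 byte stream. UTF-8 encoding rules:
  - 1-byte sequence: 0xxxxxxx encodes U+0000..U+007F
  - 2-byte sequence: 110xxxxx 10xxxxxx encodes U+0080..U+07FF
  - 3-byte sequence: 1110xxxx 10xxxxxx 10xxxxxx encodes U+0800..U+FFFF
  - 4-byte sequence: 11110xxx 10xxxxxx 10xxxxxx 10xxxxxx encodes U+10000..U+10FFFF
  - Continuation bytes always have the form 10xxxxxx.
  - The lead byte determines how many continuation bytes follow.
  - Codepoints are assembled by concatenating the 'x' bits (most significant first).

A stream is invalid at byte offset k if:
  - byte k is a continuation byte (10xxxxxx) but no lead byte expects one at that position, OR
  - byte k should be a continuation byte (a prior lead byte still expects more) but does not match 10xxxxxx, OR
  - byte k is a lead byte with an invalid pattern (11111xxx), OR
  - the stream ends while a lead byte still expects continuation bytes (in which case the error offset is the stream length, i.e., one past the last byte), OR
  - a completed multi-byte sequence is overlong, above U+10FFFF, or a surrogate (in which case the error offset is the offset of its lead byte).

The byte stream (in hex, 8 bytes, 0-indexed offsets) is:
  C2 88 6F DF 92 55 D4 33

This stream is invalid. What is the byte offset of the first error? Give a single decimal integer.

Answer: 7

Derivation:
Byte[0]=C2: 2-byte lead, need 1 cont bytes. acc=0x2
Byte[1]=88: continuation. acc=(acc<<6)|0x08=0x88
Completed: cp=U+0088 (starts at byte 0)
Byte[2]=6F: 1-byte ASCII. cp=U+006F
Byte[3]=DF: 2-byte lead, need 1 cont bytes. acc=0x1F
Byte[4]=92: continuation. acc=(acc<<6)|0x12=0x7D2
Completed: cp=U+07D2 (starts at byte 3)
Byte[5]=55: 1-byte ASCII. cp=U+0055
Byte[6]=D4: 2-byte lead, need 1 cont bytes. acc=0x14
Byte[7]=33: expected 10xxxxxx continuation. INVALID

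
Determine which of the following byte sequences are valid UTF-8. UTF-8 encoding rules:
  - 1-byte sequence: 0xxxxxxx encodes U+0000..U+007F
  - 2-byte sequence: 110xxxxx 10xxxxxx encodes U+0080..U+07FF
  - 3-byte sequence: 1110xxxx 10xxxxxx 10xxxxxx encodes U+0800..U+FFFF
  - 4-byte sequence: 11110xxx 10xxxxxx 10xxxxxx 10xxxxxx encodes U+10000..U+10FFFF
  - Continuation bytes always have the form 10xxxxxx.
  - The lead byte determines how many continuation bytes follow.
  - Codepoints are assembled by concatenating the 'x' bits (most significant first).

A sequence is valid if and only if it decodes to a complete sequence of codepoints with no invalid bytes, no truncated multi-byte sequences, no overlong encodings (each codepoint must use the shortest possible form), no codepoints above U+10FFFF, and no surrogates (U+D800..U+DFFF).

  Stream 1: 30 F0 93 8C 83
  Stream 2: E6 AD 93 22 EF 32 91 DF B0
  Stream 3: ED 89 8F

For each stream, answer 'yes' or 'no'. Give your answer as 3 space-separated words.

Stream 1: decodes cleanly. VALID
Stream 2: error at byte offset 5. INVALID
Stream 3: decodes cleanly. VALID

Answer: yes no yes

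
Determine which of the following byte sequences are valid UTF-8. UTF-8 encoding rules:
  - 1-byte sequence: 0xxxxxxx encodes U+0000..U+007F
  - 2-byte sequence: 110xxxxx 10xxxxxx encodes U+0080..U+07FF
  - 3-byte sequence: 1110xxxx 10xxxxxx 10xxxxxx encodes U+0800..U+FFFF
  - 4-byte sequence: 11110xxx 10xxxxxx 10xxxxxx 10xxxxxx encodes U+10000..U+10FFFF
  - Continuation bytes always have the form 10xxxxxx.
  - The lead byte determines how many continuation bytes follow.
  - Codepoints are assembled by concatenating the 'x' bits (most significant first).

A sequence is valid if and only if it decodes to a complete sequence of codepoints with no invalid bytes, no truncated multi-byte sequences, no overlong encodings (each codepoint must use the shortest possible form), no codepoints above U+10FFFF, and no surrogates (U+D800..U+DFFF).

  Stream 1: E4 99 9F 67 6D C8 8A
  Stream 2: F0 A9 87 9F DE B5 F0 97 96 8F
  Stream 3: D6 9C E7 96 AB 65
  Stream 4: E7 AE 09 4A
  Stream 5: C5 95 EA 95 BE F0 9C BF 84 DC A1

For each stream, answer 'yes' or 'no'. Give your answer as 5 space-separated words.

Stream 1: decodes cleanly. VALID
Stream 2: decodes cleanly. VALID
Stream 3: decodes cleanly. VALID
Stream 4: error at byte offset 2. INVALID
Stream 5: decodes cleanly. VALID

Answer: yes yes yes no yes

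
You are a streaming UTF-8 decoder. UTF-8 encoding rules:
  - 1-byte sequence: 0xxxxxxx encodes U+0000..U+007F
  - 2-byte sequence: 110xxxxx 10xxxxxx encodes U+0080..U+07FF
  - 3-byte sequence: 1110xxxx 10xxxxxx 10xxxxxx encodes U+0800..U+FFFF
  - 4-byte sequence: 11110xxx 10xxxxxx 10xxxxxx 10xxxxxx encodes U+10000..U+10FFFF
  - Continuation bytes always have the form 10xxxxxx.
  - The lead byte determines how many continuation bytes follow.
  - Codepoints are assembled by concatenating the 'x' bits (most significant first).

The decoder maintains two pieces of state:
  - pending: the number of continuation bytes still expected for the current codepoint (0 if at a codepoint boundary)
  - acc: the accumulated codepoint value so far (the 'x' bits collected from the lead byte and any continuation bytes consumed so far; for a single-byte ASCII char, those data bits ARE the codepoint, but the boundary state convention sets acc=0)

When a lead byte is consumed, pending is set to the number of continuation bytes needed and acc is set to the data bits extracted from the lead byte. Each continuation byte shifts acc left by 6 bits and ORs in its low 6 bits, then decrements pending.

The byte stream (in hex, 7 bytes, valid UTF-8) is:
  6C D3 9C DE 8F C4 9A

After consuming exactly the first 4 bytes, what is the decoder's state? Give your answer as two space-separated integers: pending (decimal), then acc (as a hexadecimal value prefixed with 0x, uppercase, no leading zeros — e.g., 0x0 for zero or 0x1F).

Byte[0]=6C: 1-byte. pending=0, acc=0x0
Byte[1]=D3: 2-byte lead. pending=1, acc=0x13
Byte[2]=9C: continuation. acc=(acc<<6)|0x1C=0x4DC, pending=0
Byte[3]=DE: 2-byte lead. pending=1, acc=0x1E

Answer: 1 0x1E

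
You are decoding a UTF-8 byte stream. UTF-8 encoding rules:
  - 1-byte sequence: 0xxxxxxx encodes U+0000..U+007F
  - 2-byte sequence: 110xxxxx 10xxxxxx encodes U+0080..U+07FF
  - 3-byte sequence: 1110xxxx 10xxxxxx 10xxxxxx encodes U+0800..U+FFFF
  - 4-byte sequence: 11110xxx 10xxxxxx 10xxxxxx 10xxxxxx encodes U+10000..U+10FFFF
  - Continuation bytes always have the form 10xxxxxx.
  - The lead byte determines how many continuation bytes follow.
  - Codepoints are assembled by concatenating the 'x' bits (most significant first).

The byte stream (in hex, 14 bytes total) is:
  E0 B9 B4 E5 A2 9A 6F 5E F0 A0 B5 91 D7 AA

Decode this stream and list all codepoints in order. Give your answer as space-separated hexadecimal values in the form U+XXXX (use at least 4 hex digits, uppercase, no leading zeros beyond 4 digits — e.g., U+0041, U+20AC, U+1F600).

Byte[0]=E0: 3-byte lead, need 2 cont bytes. acc=0x0
Byte[1]=B9: continuation. acc=(acc<<6)|0x39=0x39
Byte[2]=B4: continuation. acc=(acc<<6)|0x34=0xE74
Completed: cp=U+0E74 (starts at byte 0)
Byte[3]=E5: 3-byte lead, need 2 cont bytes. acc=0x5
Byte[4]=A2: continuation. acc=(acc<<6)|0x22=0x162
Byte[5]=9A: continuation. acc=(acc<<6)|0x1A=0x589A
Completed: cp=U+589A (starts at byte 3)
Byte[6]=6F: 1-byte ASCII. cp=U+006F
Byte[7]=5E: 1-byte ASCII. cp=U+005E
Byte[8]=F0: 4-byte lead, need 3 cont bytes. acc=0x0
Byte[9]=A0: continuation. acc=(acc<<6)|0x20=0x20
Byte[10]=B5: continuation. acc=(acc<<6)|0x35=0x835
Byte[11]=91: continuation. acc=(acc<<6)|0x11=0x20D51
Completed: cp=U+20D51 (starts at byte 8)
Byte[12]=D7: 2-byte lead, need 1 cont bytes. acc=0x17
Byte[13]=AA: continuation. acc=(acc<<6)|0x2A=0x5EA
Completed: cp=U+05EA (starts at byte 12)

Answer: U+0E74 U+589A U+006F U+005E U+20D51 U+05EA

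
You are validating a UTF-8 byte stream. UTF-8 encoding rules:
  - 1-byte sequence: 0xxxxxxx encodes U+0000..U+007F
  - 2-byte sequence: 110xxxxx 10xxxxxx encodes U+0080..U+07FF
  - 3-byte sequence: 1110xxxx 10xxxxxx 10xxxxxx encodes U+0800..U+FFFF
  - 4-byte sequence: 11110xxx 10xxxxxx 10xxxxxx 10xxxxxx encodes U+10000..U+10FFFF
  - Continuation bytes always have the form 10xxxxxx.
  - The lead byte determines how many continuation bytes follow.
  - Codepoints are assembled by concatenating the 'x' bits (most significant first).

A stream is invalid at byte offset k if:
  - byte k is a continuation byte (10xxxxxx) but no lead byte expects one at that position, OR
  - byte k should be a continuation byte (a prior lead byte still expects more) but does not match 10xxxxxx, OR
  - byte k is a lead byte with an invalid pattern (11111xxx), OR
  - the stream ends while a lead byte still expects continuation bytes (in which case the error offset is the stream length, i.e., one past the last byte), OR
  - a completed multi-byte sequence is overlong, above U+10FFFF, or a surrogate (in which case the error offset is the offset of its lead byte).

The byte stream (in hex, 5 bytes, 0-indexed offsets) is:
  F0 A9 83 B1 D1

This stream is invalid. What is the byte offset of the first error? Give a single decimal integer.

Answer: 5

Derivation:
Byte[0]=F0: 4-byte lead, need 3 cont bytes. acc=0x0
Byte[1]=A9: continuation. acc=(acc<<6)|0x29=0x29
Byte[2]=83: continuation. acc=(acc<<6)|0x03=0xA43
Byte[3]=B1: continuation. acc=(acc<<6)|0x31=0x290F1
Completed: cp=U+290F1 (starts at byte 0)
Byte[4]=D1: 2-byte lead, need 1 cont bytes. acc=0x11
Byte[5]: stream ended, expected continuation. INVALID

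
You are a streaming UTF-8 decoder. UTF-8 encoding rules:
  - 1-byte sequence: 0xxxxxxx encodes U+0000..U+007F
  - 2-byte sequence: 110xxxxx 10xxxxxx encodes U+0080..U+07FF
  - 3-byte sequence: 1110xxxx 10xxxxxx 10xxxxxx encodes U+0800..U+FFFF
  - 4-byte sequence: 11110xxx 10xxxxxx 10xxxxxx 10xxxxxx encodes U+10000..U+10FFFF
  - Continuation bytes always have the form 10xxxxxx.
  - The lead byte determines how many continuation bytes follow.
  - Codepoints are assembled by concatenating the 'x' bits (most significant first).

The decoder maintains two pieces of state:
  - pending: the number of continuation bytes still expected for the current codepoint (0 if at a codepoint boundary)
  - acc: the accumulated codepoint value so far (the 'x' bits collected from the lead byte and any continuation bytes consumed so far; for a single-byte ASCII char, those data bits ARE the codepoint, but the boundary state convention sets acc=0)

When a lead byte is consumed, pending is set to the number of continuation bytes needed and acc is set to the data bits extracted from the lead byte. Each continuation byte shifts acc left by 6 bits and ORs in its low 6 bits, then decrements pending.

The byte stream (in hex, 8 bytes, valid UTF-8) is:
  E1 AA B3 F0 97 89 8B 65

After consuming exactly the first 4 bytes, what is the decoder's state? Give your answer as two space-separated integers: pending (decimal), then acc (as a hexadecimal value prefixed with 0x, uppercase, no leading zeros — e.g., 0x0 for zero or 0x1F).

Byte[0]=E1: 3-byte lead. pending=2, acc=0x1
Byte[1]=AA: continuation. acc=(acc<<6)|0x2A=0x6A, pending=1
Byte[2]=B3: continuation. acc=(acc<<6)|0x33=0x1AB3, pending=0
Byte[3]=F0: 4-byte lead. pending=3, acc=0x0

Answer: 3 0x0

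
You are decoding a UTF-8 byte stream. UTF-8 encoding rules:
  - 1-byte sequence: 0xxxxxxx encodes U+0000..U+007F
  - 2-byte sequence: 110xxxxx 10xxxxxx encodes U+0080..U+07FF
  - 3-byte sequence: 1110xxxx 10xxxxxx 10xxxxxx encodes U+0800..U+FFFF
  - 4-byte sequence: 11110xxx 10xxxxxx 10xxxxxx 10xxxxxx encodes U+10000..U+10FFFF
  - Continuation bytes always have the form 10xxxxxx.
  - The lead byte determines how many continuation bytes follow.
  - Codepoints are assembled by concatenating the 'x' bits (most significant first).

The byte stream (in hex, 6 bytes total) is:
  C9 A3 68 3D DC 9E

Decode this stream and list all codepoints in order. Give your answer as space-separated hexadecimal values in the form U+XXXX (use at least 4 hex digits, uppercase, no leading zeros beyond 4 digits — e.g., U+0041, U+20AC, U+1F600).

Answer: U+0263 U+0068 U+003D U+071E

Derivation:
Byte[0]=C9: 2-byte lead, need 1 cont bytes. acc=0x9
Byte[1]=A3: continuation. acc=(acc<<6)|0x23=0x263
Completed: cp=U+0263 (starts at byte 0)
Byte[2]=68: 1-byte ASCII. cp=U+0068
Byte[3]=3D: 1-byte ASCII. cp=U+003D
Byte[4]=DC: 2-byte lead, need 1 cont bytes. acc=0x1C
Byte[5]=9E: continuation. acc=(acc<<6)|0x1E=0x71E
Completed: cp=U+071E (starts at byte 4)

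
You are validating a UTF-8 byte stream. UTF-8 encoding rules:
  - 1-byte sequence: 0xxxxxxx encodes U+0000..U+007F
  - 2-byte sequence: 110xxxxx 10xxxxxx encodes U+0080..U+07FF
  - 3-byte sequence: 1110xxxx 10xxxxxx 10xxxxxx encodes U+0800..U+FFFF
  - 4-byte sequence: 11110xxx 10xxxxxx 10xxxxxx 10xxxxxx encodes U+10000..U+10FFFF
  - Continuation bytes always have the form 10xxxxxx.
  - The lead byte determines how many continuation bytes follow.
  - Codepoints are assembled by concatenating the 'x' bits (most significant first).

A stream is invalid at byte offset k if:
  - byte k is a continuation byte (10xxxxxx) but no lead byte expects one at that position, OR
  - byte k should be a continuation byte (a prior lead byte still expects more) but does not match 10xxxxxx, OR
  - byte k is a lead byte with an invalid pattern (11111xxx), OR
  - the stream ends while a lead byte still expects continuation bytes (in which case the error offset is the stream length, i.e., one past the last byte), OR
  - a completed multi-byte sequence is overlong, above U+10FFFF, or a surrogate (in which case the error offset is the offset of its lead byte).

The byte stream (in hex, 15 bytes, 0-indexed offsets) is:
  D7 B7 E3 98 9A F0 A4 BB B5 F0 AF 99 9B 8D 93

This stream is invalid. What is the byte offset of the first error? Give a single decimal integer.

Byte[0]=D7: 2-byte lead, need 1 cont bytes. acc=0x17
Byte[1]=B7: continuation. acc=(acc<<6)|0x37=0x5F7
Completed: cp=U+05F7 (starts at byte 0)
Byte[2]=E3: 3-byte lead, need 2 cont bytes. acc=0x3
Byte[3]=98: continuation. acc=(acc<<6)|0x18=0xD8
Byte[4]=9A: continuation. acc=(acc<<6)|0x1A=0x361A
Completed: cp=U+361A (starts at byte 2)
Byte[5]=F0: 4-byte lead, need 3 cont bytes. acc=0x0
Byte[6]=A4: continuation. acc=(acc<<6)|0x24=0x24
Byte[7]=BB: continuation. acc=(acc<<6)|0x3B=0x93B
Byte[8]=B5: continuation. acc=(acc<<6)|0x35=0x24EF5
Completed: cp=U+24EF5 (starts at byte 5)
Byte[9]=F0: 4-byte lead, need 3 cont bytes. acc=0x0
Byte[10]=AF: continuation. acc=(acc<<6)|0x2F=0x2F
Byte[11]=99: continuation. acc=(acc<<6)|0x19=0xBD9
Byte[12]=9B: continuation. acc=(acc<<6)|0x1B=0x2F65B
Completed: cp=U+2F65B (starts at byte 9)
Byte[13]=8D: INVALID lead byte (not 0xxx/110x/1110/11110)

Answer: 13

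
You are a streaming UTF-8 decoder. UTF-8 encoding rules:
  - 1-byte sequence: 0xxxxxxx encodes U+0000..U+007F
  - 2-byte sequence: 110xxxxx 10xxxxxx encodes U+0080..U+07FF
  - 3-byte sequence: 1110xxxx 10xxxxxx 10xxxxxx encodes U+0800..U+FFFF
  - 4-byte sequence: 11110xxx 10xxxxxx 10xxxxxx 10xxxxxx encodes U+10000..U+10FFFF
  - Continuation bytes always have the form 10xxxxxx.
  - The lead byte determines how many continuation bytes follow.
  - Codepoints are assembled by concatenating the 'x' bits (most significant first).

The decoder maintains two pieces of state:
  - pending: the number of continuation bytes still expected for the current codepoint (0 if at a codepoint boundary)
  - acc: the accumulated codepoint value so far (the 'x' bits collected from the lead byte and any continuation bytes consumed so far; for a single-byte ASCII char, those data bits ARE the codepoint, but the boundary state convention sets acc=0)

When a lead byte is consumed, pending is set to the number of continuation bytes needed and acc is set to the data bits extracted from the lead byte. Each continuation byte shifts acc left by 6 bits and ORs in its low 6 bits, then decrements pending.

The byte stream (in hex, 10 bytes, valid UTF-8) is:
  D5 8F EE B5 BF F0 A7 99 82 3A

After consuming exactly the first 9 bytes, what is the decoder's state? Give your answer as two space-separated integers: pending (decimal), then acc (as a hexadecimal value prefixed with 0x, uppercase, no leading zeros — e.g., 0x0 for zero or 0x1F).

Answer: 0 0x27642

Derivation:
Byte[0]=D5: 2-byte lead. pending=1, acc=0x15
Byte[1]=8F: continuation. acc=(acc<<6)|0x0F=0x54F, pending=0
Byte[2]=EE: 3-byte lead. pending=2, acc=0xE
Byte[3]=B5: continuation. acc=(acc<<6)|0x35=0x3B5, pending=1
Byte[4]=BF: continuation. acc=(acc<<6)|0x3F=0xED7F, pending=0
Byte[5]=F0: 4-byte lead. pending=3, acc=0x0
Byte[6]=A7: continuation. acc=(acc<<6)|0x27=0x27, pending=2
Byte[7]=99: continuation. acc=(acc<<6)|0x19=0x9D9, pending=1
Byte[8]=82: continuation. acc=(acc<<6)|0x02=0x27642, pending=0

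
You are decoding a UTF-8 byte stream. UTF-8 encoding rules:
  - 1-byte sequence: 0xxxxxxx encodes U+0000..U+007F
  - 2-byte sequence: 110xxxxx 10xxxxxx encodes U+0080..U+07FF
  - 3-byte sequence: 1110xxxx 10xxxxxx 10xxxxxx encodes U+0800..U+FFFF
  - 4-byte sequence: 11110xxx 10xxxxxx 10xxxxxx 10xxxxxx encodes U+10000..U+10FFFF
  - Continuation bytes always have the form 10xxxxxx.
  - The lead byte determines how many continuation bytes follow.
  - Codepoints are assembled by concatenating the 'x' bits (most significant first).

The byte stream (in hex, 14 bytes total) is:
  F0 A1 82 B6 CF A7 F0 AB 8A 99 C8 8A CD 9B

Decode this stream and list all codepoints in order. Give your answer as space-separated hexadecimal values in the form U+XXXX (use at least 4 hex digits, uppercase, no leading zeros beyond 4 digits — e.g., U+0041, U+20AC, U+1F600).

Answer: U+210B6 U+03E7 U+2B299 U+020A U+035B

Derivation:
Byte[0]=F0: 4-byte lead, need 3 cont bytes. acc=0x0
Byte[1]=A1: continuation. acc=(acc<<6)|0x21=0x21
Byte[2]=82: continuation. acc=(acc<<6)|0x02=0x842
Byte[3]=B6: continuation. acc=(acc<<6)|0x36=0x210B6
Completed: cp=U+210B6 (starts at byte 0)
Byte[4]=CF: 2-byte lead, need 1 cont bytes. acc=0xF
Byte[5]=A7: continuation. acc=(acc<<6)|0x27=0x3E7
Completed: cp=U+03E7 (starts at byte 4)
Byte[6]=F0: 4-byte lead, need 3 cont bytes. acc=0x0
Byte[7]=AB: continuation. acc=(acc<<6)|0x2B=0x2B
Byte[8]=8A: continuation. acc=(acc<<6)|0x0A=0xACA
Byte[9]=99: continuation. acc=(acc<<6)|0x19=0x2B299
Completed: cp=U+2B299 (starts at byte 6)
Byte[10]=C8: 2-byte lead, need 1 cont bytes. acc=0x8
Byte[11]=8A: continuation. acc=(acc<<6)|0x0A=0x20A
Completed: cp=U+020A (starts at byte 10)
Byte[12]=CD: 2-byte lead, need 1 cont bytes. acc=0xD
Byte[13]=9B: continuation. acc=(acc<<6)|0x1B=0x35B
Completed: cp=U+035B (starts at byte 12)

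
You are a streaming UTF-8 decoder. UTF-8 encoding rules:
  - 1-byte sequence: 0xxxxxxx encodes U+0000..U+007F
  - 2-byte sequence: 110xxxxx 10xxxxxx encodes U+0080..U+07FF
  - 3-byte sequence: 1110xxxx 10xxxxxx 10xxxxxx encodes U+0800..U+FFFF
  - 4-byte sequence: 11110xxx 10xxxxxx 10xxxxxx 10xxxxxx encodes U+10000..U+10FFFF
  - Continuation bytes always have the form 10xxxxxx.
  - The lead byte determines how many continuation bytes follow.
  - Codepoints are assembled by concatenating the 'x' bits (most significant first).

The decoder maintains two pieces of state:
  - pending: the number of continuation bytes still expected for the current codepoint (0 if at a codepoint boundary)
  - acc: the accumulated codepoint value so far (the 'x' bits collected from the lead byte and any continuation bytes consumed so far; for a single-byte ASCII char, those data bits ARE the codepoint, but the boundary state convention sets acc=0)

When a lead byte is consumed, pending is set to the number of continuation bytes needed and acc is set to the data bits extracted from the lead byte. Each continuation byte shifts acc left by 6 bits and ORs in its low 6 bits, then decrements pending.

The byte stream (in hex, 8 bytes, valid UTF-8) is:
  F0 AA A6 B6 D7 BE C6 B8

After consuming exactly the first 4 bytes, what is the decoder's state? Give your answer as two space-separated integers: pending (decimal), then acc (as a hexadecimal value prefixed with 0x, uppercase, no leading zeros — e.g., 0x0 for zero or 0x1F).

Answer: 0 0x2A9B6

Derivation:
Byte[0]=F0: 4-byte lead. pending=3, acc=0x0
Byte[1]=AA: continuation. acc=(acc<<6)|0x2A=0x2A, pending=2
Byte[2]=A6: continuation. acc=(acc<<6)|0x26=0xAA6, pending=1
Byte[3]=B6: continuation. acc=(acc<<6)|0x36=0x2A9B6, pending=0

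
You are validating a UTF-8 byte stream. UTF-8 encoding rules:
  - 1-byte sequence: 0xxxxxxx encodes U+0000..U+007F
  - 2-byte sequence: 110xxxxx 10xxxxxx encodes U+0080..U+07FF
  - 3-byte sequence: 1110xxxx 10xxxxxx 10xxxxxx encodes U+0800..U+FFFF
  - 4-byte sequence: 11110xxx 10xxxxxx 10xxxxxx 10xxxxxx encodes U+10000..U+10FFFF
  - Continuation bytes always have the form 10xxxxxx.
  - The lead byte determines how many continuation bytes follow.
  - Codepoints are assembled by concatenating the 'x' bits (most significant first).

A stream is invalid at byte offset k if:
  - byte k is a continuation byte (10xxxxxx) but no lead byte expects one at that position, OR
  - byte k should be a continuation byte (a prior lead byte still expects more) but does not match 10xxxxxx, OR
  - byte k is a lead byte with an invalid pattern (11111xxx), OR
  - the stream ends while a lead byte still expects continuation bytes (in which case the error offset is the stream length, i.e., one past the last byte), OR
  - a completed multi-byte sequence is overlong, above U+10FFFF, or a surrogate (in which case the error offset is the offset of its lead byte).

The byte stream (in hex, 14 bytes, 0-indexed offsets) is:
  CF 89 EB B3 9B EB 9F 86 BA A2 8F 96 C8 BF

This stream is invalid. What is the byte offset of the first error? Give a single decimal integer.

Answer: 8

Derivation:
Byte[0]=CF: 2-byte lead, need 1 cont bytes. acc=0xF
Byte[1]=89: continuation. acc=(acc<<6)|0x09=0x3C9
Completed: cp=U+03C9 (starts at byte 0)
Byte[2]=EB: 3-byte lead, need 2 cont bytes. acc=0xB
Byte[3]=B3: continuation. acc=(acc<<6)|0x33=0x2F3
Byte[4]=9B: continuation. acc=(acc<<6)|0x1B=0xBCDB
Completed: cp=U+BCDB (starts at byte 2)
Byte[5]=EB: 3-byte lead, need 2 cont bytes. acc=0xB
Byte[6]=9F: continuation. acc=(acc<<6)|0x1F=0x2DF
Byte[7]=86: continuation. acc=(acc<<6)|0x06=0xB7C6
Completed: cp=U+B7C6 (starts at byte 5)
Byte[8]=BA: INVALID lead byte (not 0xxx/110x/1110/11110)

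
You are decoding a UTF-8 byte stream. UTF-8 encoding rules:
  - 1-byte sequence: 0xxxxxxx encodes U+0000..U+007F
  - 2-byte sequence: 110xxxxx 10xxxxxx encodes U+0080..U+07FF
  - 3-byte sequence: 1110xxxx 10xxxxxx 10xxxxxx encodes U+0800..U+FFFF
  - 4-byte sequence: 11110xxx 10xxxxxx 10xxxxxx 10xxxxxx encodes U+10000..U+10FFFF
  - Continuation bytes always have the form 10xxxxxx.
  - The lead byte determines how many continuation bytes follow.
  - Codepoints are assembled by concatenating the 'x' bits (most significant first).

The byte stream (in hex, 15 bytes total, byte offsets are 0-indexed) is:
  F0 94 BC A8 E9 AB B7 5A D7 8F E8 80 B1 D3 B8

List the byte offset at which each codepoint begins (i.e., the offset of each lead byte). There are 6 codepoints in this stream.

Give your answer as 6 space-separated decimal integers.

Answer: 0 4 7 8 10 13

Derivation:
Byte[0]=F0: 4-byte lead, need 3 cont bytes. acc=0x0
Byte[1]=94: continuation. acc=(acc<<6)|0x14=0x14
Byte[2]=BC: continuation. acc=(acc<<6)|0x3C=0x53C
Byte[3]=A8: continuation. acc=(acc<<6)|0x28=0x14F28
Completed: cp=U+14F28 (starts at byte 0)
Byte[4]=E9: 3-byte lead, need 2 cont bytes. acc=0x9
Byte[5]=AB: continuation. acc=(acc<<6)|0x2B=0x26B
Byte[6]=B7: continuation. acc=(acc<<6)|0x37=0x9AF7
Completed: cp=U+9AF7 (starts at byte 4)
Byte[7]=5A: 1-byte ASCII. cp=U+005A
Byte[8]=D7: 2-byte lead, need 1 cont bytes. acc=0x17
Byte[9]=8F: continuation. acc=(acc<<6)|0x0F=0x5CF
Completed: cp=U+05CF (starts at byte 8)
Byte[10]=E8: 3-byte lead, need 2 cont bytes. acc=0x8
Byte[11]=80: continuation. acc=(acc<<6)|0x00=0x200
Byte[12]=B1: continuation. acc=(acc<<6)|0x31=0x8031
Completed: cp=U+8031 (starts at byte 10)
Byte[13]=D3: 2-byte lead, need 1 cont bytes. acc=0x13
Byte[14]=B8: continuation. acc=(acc<<6)|0x38=0x4F8
Completed: cp=U+04F8 (starts at byte 13)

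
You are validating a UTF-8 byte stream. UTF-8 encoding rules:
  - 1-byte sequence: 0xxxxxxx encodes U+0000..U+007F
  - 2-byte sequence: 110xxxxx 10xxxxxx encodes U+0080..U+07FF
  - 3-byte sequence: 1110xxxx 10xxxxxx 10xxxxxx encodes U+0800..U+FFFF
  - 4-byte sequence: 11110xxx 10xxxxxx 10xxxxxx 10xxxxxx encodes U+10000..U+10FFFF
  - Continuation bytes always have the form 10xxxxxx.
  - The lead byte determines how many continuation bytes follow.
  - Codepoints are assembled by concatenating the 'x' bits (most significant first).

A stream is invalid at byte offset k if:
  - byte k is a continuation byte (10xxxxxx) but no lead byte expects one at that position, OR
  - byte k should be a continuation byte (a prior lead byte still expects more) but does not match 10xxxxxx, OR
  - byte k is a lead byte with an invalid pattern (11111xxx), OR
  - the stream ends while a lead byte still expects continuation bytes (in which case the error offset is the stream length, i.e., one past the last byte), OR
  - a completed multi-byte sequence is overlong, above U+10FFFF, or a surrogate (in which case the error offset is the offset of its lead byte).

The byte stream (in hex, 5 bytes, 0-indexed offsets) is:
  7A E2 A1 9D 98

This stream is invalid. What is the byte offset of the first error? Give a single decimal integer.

Answer: 4

Derivation:
Byte[0]=7A: 1-byte ASCII. cp=U+007A
Byte[1]=E2: 3-byte lead, need 2 cont bytes. acc=0x2
Byte[2]=A1: continuation. acc=(acc<<6)|0x21=0xA1
Byte[3]=9D: continuation. acc=(acc<<6)|0x1D=0x285D
Completed: cp=U+285D (starts at byte 1)
Byte[4]=98: INVALID lead byte (not 0xxx/110x/1110/11110)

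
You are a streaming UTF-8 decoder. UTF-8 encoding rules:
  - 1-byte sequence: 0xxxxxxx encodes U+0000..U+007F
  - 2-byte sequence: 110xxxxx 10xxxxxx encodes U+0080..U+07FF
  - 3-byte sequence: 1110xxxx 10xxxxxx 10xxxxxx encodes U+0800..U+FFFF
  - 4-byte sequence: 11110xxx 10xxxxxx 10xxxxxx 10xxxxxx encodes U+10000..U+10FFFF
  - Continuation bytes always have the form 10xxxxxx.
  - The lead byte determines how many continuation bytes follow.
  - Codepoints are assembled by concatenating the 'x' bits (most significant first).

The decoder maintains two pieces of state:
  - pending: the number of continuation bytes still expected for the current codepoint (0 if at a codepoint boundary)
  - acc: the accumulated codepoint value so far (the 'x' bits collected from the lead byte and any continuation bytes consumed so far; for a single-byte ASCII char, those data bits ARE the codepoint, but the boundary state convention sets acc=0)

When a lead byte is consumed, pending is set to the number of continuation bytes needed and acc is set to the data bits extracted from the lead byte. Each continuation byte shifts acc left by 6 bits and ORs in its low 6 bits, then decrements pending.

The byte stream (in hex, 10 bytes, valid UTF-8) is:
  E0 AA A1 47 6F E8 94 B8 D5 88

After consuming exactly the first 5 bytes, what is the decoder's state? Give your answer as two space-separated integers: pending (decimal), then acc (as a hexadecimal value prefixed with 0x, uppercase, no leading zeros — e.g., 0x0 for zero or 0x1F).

Answer: 0 0x0

Derivation:
Byte[0]=E0: 3-byte lead. pending=2, acc=0x0
Byte[1]=AA: continuation. acc=(acc<<6)|0x2A=0x2A, pending=1
Byte[2]=A1: continuation. acc=(acc<<6)|0x21=0xAA1, pending=0
Byte[3]=47: 1-byte. pending=0, acc=0x0
Byte[4]=6F: 1-byte. pending=0, acc=0x0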